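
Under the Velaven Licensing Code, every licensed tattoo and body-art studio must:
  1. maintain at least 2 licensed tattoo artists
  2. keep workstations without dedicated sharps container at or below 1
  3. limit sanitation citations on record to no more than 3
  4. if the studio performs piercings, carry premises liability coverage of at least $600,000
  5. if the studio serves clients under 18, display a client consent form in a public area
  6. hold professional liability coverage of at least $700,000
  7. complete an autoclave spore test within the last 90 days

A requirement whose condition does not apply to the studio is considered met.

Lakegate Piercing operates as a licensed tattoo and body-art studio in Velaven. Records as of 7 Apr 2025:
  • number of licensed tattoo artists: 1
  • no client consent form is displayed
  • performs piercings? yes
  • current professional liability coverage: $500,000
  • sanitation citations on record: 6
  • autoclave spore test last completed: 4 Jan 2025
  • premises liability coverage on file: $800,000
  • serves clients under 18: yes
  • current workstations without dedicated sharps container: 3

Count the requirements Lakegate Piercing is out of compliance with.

6

1. licensed tattoo artists 1 < 2 → not met
2. workstations without dedicated sharps container 3 > 1 → not met
3. sanitation citations on record 6 > 3 → not met
4. condition 'performs piercings' holds; premises liability coverage $800,000 ≥ $600,000 → met
5. condition 'serves clients under 18' holds; client consent form absent → not met
6. professional liability coverage $500,000 < $700,000 → not met
7. autoclave spore test 93 days ago vs limit 90 → not met
Not met: 6 of 7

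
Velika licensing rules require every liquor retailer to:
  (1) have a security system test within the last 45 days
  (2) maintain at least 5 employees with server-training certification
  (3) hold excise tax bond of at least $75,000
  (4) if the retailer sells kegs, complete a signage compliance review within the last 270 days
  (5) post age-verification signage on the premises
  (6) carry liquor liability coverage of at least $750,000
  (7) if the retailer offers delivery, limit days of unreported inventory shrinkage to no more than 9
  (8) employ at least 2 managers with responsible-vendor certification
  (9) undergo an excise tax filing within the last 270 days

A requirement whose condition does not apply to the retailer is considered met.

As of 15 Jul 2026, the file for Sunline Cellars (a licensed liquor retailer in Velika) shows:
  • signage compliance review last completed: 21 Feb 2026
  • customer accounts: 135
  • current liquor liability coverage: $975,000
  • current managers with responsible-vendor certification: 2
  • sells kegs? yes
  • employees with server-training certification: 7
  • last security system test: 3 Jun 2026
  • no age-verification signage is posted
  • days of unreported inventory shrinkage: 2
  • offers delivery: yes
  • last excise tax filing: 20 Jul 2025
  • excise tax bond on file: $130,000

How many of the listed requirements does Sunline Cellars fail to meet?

1. security system test 42 days ago vs limit 45 → met
2. employees with server-training certification 7 ≥ 5 → met
3. excise tax bond $130,000 ≥ $75,000 → met
4. condition 'sells kegs' holds; signage compliance review 144 days ago vs limit 270 → met
5. age-verification signage absent → not met
6. liquor liability coverage $975,000 ≥ $750,000 → met
7. condition 'offers delivery' holds; days of unreported inventory shrinkage 2 ≤ 9 → met
8. managers with responsible-vendor certification 2 ≥ 2 → met
9. excise tax filing 360 days ago vs limit 270 → not met
Not met: 2 of 9

2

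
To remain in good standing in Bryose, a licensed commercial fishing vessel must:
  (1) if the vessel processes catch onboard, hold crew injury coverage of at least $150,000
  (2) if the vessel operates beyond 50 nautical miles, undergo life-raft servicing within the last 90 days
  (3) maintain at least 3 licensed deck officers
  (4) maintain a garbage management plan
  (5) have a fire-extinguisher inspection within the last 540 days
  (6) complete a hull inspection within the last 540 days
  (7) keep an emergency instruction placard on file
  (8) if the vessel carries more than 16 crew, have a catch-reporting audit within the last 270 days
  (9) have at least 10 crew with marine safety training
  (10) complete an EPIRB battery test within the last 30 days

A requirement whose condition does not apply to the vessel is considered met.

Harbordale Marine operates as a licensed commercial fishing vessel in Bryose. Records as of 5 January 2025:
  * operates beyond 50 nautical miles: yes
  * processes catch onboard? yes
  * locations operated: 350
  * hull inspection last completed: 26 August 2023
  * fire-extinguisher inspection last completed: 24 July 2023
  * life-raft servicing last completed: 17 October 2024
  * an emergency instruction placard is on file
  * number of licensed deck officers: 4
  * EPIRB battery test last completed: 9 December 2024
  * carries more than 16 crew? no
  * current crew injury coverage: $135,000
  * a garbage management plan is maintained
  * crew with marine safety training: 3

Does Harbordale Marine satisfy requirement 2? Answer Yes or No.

Yes

2. condition 'operates beyond 50 nautical miles' holds; life-raft servicing 80 days ago vs limit 90 → met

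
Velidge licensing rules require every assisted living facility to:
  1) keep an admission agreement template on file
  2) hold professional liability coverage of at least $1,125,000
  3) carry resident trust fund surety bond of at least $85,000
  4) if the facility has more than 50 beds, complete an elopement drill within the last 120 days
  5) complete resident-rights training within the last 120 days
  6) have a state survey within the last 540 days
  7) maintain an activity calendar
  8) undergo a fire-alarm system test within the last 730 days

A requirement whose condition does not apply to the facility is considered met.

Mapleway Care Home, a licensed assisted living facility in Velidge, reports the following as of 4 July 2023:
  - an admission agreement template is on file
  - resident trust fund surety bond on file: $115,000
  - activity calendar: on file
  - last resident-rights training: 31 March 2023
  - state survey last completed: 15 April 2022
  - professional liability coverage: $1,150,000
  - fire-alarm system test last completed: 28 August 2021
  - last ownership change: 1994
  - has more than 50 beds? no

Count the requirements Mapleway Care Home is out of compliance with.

0

1. admission agreement template present → met
2. professional liability coverage $1,150,000 ≥ $1,125,000 → met
3. resident trust fund surety bond $115,000 ≥ $85,000 → met
4. condition 'has more than 50 beds' does not hold → requirement n/a → met
5. resident-rights training 95 days ago vs limit 120 → met
6. state survey 445 days ago vs limit 540 → met
7. activity calendar present → met
8. fire-alarm system test 675 days ago vs limit 730 → met
Not met: 0 of 8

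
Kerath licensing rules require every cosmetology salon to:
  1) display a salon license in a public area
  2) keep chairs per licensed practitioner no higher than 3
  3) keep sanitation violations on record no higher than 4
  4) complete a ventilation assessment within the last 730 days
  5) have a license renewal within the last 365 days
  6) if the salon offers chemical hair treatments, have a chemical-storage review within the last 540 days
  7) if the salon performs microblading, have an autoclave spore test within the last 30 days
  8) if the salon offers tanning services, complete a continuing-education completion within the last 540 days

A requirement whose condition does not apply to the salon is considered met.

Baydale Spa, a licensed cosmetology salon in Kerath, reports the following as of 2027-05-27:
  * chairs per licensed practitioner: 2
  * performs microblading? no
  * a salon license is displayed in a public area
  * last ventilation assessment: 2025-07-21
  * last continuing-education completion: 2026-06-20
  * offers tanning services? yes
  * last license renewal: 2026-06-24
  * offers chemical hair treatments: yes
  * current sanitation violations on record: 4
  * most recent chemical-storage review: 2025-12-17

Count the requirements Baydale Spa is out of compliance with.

0

1. salon license present → met
2. chairs per licensed practitioner 2 ≤ 3 → met
3. sanitation violations on record 4 ≤ 4 → met
4. ventilation assessment 675 days ago vs limit 730 → met
5. license renewal 337 days ago vs limit 365 → met
6. condition 'offers chemical hair treatments' holds; chemical-storage review 526 days ago vs limit 540 → met
7. condition 'performs microblading' does not hold → requirement n/a → met
8. condition 'offers tanning services' holds; continuing-education completion 341 days ago vs limit 540 → met
Not met: 0 of 8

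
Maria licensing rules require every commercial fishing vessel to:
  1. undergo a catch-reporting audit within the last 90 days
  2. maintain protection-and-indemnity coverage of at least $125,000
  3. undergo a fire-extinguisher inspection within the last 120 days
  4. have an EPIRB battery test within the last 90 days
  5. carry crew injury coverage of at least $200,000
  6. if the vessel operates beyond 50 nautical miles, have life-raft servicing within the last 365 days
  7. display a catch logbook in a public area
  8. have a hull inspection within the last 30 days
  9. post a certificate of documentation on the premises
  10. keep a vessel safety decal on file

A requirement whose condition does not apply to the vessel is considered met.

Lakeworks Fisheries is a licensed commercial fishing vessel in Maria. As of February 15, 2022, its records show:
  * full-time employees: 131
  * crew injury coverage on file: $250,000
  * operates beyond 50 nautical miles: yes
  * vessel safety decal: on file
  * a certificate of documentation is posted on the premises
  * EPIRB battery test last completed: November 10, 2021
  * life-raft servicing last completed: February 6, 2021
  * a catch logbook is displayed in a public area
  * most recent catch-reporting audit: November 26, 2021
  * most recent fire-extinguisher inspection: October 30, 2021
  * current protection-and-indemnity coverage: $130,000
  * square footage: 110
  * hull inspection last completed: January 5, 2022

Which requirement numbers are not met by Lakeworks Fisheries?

4, 6, 8

1. catch-reporting audit 81 days ago vs limit 90 → met
2. protection-and-indemnity coverage $130,000 ≥ $125,000 → met
3. fire-extinguisher inspection 108 days ago vs limit 120 → met
4. EPIRB battery test 97 days ago vs limit 90 → not met
5. crew injury coverage $250,000 ≥ $200,000 → met
6. condition 'operates beyond 50 nautical miles' holds; life-raft servicing 374 days ago vs limit 365 → not met
7. catch logbook present → met
8. hull inspection 41 days ago vs limit 30 → not met
9. certificate of documentation present → met
10. vessel safety decal present → met
Not met: 4, 6, 8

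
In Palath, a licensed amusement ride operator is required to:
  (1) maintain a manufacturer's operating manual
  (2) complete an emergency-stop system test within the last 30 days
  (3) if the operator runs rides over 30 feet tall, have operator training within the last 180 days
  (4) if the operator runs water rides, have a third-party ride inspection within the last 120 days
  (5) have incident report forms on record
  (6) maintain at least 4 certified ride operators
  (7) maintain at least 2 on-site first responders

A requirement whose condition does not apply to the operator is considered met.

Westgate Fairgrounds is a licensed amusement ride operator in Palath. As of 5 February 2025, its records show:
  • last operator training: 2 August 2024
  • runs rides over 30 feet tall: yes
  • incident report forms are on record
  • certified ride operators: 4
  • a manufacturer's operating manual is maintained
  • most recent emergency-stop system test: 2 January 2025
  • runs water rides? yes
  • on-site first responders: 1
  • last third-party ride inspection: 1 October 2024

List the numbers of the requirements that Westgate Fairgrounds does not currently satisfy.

1. manufacturer's operating manual present → met
2. emergency-stop system test 34 days ago vs limit 30 → not met
3. condition 'runs rides over 30 feet tall' holds; operator training 187 days ago vs limit 180 → not met
4. condition 'runs water rides' holds; third-party ride inspection 127 days ago vs limit 120 → not met
5. incident report forms present → met
6. certified ride operators 4 ≥ 4 → met
7. on-site first responders 1 < 2 → not met
Not met: 2, 3, 4, 7

2, 3, 4, 7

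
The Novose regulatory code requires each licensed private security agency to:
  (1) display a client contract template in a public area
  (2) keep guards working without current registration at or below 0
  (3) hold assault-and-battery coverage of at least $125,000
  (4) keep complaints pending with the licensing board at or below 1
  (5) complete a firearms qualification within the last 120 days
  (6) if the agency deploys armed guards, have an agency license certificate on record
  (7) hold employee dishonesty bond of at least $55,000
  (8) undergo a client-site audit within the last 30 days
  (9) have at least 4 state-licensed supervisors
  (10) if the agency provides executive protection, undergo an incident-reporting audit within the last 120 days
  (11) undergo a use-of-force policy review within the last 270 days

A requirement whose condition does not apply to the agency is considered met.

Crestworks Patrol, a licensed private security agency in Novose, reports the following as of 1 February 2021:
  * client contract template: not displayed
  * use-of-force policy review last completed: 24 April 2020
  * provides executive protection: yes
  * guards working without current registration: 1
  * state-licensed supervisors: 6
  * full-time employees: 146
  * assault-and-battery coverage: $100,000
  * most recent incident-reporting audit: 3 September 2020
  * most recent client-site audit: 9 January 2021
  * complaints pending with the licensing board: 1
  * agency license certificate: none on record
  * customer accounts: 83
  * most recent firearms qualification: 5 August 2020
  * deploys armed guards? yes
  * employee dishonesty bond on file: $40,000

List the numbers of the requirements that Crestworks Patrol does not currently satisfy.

1, 2, 3, 5, 6, 7, 10, 11

1. client contract template absent → not met
2. guards working without current registration 1 > 0 → not met
3. assault-and-battery coverage $100,000 < $125,000 → not met
4. complaints pending with the licensing board 1 ≤ 1 → met
5. firearms qualification 180 days ago vs limit 120 → not met
6. condition 'deploys armed guards' holds; agency license certificate absent → not met
7. employee dishonesty bond $40,000 < $55,000 → not met
8. client-site audit 23 days ago vs limit 30 → met
9. state-licensed supervisors 6 ≥ 4 → met
10. condition 'provides executive protection' holds; incident-reporting audit 151 days ago vs limit 120 → not met
11. use-of-force policy review 283 days ago vs limit 270 → not met
Not met: 1, 2, 3, 5, 6, 7, 10, 11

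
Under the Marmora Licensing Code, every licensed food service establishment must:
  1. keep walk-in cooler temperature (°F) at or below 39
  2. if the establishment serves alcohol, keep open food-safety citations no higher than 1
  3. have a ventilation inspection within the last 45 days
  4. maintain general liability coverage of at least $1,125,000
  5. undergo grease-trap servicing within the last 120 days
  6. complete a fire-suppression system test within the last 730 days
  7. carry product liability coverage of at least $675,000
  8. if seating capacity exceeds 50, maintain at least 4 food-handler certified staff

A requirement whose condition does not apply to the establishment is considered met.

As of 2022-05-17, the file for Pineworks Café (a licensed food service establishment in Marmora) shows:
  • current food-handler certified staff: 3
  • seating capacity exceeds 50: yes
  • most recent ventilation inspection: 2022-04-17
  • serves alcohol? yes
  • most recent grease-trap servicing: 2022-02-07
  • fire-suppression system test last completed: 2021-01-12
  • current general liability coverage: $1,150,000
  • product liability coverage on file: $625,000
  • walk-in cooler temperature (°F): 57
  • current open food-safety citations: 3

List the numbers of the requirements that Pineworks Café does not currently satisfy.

1. walk-in cooler temperature (°F) 57 > 39 → not met
2. condition 'serves alcohol' holds; open food-safety citations 3 > 1 → not met
3. ventilation inspection 30 days ago vs limit 45 → met
4. general liability coverage $1,150,000 ≥ $1,125,000 → met
5. grease-trap servicing 99 days ago vs limit 120 → met
6. fire-suppression system test 490 days ago vs limit 730 → met
7. product liability coverage $625,000 < $675,000 → not met
8. condition 'seating capacity exceeds 50' holds; food-handler certified staff 3 < 4 → not met
Not met: 1, 2, 7, 8

1, 2, 7, 8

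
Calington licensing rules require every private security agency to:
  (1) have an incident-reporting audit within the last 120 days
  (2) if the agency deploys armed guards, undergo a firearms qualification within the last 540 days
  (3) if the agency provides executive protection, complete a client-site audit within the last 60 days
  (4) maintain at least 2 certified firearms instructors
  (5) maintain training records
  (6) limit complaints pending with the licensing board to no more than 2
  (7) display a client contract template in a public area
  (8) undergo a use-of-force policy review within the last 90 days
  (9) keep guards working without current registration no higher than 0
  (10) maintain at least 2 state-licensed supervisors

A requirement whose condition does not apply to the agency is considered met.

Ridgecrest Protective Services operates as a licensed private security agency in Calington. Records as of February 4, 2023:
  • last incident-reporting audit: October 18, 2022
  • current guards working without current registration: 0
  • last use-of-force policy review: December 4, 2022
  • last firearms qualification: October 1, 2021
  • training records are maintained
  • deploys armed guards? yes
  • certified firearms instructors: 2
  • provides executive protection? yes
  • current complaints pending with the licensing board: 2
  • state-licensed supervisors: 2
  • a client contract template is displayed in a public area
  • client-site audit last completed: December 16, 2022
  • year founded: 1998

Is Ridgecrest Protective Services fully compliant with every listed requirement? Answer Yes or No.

Yes

1. incident-reporting audit 109 days ago vs limit 120 → met
2. condition 'deploys armed guards' holds; firearms qualification 491 days ago vs limit 540 → met
3. condition 'provides executive protection' holds; client-site audit 50 days ago vs limit 60 → met
4. certified firearms instructors 2 ≥ 2 → met
5. training records present → met
6. complaints pending with the licensing board 2 ≤ 2 → met
7. client contract template present → met
8. use-of-force policy review 62 days ago vs limit 90 → met
9. guards working without current registration 0 ≤ 0 → met
10. state-licensed supervisors 2 ≥ 2 → met
All met.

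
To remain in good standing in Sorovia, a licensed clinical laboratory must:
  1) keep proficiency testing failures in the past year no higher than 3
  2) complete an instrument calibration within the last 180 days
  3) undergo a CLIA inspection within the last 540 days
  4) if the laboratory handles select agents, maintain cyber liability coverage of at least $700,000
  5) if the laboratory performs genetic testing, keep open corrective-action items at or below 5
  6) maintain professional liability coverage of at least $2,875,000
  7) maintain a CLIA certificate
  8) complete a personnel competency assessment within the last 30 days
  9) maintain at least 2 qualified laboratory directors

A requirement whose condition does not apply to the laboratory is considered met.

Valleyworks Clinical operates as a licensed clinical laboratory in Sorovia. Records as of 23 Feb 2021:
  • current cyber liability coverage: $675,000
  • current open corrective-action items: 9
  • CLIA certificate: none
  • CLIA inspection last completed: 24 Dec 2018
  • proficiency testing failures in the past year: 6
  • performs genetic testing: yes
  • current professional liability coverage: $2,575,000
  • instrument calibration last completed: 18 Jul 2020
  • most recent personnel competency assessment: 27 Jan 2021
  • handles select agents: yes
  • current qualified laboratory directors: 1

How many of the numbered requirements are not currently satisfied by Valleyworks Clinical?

1. proficiency testing failures in the past year 6 > 3 → not met
2. instrument calibration 220 days ago vs limit 180 → not met
3. CLIA inspection 792 days ago vs limit 540 → not met
4. condition 'handles select agents' holds; cyber liability coverage $675,000 < $700,000 → not met
5. condition 'performs genetic testing' holds; open corrective-action items 9 > 5 → not met
6. professional liability coverage $2,575,000 < $2,875,000 → not met
7. CLIA certificate absent → not met
8. personnel competency assessment 27 days ago vs limit 30 → met
9. qualified laboratory directors 1 < 2 → not met
Not met: 8 of 9

8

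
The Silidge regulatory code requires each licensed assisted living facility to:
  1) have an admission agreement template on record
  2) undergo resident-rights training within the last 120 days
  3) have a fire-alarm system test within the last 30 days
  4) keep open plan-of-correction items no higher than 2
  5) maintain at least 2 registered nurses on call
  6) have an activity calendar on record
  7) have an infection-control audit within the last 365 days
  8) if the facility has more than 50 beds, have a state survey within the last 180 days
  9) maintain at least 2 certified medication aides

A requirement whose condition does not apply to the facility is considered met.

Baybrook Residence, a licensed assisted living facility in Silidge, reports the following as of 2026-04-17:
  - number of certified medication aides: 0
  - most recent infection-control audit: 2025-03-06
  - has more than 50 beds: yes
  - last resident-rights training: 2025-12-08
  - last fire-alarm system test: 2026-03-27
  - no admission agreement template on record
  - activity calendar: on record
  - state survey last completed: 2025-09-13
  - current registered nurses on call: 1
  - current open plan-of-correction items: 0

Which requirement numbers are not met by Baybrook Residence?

1. admission agreement template absent → not met
2. resident-rights training 130 days ago vs limit 120 → not met
3. fire-alarm system test 21 days ago vs limit 30 → met
4. open plan-of-correction items 0 ≤ 2 → met
5. registered nurses on call 1 < 2 → not met
6. activity calendar present → met
7. infection-control audit 407 days ago vs limit 365 → not met
8. condition 'has more than 50 beds' holds; state survey 216 days ago vs limit 180 → not met
9. certified medication aides 0 < 2 → not met
Not met: 1, 2, 5, 7, 8, 9

1, 2, 5, 7, 8, 9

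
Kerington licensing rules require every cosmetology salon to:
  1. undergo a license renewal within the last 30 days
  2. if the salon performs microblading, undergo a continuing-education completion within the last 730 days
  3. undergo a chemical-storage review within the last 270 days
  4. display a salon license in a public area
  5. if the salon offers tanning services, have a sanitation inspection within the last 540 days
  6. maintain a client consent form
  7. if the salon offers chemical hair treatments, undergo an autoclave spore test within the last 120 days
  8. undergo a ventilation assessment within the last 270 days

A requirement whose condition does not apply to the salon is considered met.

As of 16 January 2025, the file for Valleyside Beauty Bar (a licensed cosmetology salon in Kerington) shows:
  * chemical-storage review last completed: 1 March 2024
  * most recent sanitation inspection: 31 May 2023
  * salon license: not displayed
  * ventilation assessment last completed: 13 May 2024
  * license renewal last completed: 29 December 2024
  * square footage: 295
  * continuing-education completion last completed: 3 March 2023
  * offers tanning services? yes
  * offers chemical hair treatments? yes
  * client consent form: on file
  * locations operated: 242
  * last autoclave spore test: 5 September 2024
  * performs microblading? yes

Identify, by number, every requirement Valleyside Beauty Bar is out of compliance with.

3, 4, 5, 7

1. license renewal 18 days ago vs limit 30 → met
2. condition 'performs microblading' holds; continuing-education completion 685 days ago vs limit 730 → met
3. chemical-storage review 321 days ago vs limit 270 → not met
4. salon license absent → not met
5. condition 'offers tanning services' holds; sanitation inspection 596 days ago vs limit 540 → not met
6. client consent form present → met
7. condition 'offers chemical hair treatments' holds; autoclave spore test 133 days ago vs limit 120 → not met
8. ventilation assessment 248 days ago vs limit 270 → met
Not met: 3, 4, 5, 7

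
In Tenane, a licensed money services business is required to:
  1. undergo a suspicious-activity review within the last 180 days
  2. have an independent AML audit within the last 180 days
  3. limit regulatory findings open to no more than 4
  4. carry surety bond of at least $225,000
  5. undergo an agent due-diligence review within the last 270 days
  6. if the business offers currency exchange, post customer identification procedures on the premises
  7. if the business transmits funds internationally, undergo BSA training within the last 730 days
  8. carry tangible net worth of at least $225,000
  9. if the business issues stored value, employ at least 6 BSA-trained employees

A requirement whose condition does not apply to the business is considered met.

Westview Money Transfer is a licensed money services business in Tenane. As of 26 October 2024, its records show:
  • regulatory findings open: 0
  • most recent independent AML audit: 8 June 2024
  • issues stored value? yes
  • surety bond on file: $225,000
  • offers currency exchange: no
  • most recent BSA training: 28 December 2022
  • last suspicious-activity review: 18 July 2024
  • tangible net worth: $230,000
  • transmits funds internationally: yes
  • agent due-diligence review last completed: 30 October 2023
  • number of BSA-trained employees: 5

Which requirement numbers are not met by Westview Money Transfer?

5, 9

1. suspicious-activity review 100 days ago vs limit 180 → met
2. independent AML audit 140 days ago vs limit 180 → met
3. regulatory findings open 0 ≤ 4 → met
4. surety bond $225,000 ≥ $225,000 → met
5. agent due-diligence review 362 days ago vs limit 270 → not met
6. condition 'offers currency exchange' does not hold → requirement n/a → met
7. condition 'transmits funds internationally' holds; BSA training 668 days ago vs limit 730 → met
8. tangible net worth $230,000 ≥ $225,000 → met
9. condition 'issues stored value' holds; BSA-trained employees 5 < 6 → not met
Not met: 5, 9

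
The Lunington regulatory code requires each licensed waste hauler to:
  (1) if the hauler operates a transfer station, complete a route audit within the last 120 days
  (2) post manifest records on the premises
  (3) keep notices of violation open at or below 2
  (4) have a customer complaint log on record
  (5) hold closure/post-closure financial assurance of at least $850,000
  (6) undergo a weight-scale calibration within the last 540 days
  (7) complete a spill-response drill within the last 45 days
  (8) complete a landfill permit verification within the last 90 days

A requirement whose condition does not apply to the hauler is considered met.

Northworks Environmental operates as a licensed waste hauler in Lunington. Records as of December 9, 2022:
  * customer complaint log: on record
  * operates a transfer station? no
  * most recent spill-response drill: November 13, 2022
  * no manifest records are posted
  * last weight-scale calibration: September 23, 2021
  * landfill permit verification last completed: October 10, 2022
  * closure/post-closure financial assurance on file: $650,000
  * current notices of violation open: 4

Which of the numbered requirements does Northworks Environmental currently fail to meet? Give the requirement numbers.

1. condition 'operates a transfer station' does not hold → requirement n/a → met
2. manifest records absent → not met
3. notices of violation open 4 > 2 → not met
4. customer complaint log present → met
5. closure/post-closure financial assurance $650,000 < $850,000 → not met
6. weight-scale calibration 442 days ago vs limit 540 → met
7. spill-response drill 26 days ago vs limit 45 → met
8. landfill permit verification 60 days ago vs limit 90 → met
Not met: 2, 3, 5

2, 3, 5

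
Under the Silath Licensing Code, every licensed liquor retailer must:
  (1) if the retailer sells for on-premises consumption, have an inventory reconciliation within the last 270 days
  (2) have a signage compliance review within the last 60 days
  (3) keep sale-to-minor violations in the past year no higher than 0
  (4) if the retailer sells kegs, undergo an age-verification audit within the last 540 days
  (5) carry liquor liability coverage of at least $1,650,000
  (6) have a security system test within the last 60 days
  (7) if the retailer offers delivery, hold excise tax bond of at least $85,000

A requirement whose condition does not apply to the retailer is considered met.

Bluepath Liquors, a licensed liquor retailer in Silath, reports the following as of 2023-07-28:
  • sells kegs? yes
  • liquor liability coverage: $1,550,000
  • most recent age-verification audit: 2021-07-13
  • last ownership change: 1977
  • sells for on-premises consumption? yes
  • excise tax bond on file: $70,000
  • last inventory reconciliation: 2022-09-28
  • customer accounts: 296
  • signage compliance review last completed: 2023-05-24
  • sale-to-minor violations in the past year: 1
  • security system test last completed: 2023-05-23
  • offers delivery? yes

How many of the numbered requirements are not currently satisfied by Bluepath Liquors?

1. condition 'sells for on-premises consumption' holds; inventory reconciliation 303 days ago vs limit 270 → not met
2. signage compliance review 65 days ago vs limit 60 → not met
3. sale-to-minor violations in the past year 1 > 0 → not met
4. condition 'sells kegs' holds; age-verification audit 745 days ago vs limit 540 → not met
5. liquor liability coverage $1,550,000 < $1,650,000 → not met
6. security system test 66 days ago vs limit 60 → not met
7. condition 'offers delivery' holds; excise tax bond $70,000 < $85,000 → not met
Not met: 7 of 7

7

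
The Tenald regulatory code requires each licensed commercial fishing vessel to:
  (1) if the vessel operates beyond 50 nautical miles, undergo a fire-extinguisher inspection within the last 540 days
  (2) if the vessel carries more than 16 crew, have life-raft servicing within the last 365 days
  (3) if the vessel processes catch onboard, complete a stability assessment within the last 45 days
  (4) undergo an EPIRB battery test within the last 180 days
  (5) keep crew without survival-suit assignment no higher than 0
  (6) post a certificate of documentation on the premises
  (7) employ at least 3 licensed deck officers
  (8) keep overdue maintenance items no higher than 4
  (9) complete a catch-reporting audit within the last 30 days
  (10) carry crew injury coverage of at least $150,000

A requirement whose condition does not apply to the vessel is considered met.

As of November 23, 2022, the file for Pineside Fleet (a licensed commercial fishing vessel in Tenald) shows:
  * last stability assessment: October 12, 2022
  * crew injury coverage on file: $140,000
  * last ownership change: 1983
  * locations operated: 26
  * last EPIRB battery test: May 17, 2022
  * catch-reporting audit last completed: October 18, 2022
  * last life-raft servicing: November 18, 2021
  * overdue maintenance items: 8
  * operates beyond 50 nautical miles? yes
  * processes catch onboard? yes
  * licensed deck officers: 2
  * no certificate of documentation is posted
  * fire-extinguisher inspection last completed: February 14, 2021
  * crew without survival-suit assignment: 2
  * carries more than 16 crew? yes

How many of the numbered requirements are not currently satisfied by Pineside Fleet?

1. condition 'operates beyond 50 nautical miles' holds; fire-extinguisher inspection 647 days ago vs limit 540 → not met
2. condition 'carries more than 16 crew' holds; life-raft servicing 370 days ago vs limit 365 → not met
3. condition 'processes catch onboard' holds; stability assessment 42 days ago vs limit 45 → met
4. EPIRB battery test 190 days ago vs limit 180 → not met
5. crew without survival-suit assignment 2 > 0 → not met
6. certificate of documentation absent → not met
7. licensed deck officers 2 < 3 → not met
8. overdue maintenance items 8 > 4 → not met
9. catch-reporting audit 36 days ago vs limit 30 → not met
10. crew injury coverage $140,000 < $150,000 → not met
Not met: 9 of 10

9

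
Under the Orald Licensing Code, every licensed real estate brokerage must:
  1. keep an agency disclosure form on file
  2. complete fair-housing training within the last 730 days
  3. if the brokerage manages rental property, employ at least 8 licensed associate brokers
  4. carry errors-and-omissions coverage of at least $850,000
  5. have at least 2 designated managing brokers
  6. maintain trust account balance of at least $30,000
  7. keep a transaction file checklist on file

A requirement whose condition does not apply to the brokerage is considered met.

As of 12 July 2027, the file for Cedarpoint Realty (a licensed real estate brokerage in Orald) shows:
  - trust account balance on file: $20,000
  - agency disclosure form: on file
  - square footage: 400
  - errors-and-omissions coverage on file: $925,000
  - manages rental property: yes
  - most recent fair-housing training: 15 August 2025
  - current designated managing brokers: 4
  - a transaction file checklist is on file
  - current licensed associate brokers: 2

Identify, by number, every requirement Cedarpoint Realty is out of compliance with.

3, 6

1. agency disclosure form present → met
2. fair-housing training 696 days ago vs limit 730 → met
3. condition 'manages rental property' holds; licensed associate brokers 2 < 8 → not met
4. errors-and-omissions coverage $925,000 ≥ $850,000 → met
5. designated managing brokers 4 ≥ 2 → met
6. trust account balance $20,000 < $30,000 → not met
7. transaction file checklist present → met
Not met: 3, 6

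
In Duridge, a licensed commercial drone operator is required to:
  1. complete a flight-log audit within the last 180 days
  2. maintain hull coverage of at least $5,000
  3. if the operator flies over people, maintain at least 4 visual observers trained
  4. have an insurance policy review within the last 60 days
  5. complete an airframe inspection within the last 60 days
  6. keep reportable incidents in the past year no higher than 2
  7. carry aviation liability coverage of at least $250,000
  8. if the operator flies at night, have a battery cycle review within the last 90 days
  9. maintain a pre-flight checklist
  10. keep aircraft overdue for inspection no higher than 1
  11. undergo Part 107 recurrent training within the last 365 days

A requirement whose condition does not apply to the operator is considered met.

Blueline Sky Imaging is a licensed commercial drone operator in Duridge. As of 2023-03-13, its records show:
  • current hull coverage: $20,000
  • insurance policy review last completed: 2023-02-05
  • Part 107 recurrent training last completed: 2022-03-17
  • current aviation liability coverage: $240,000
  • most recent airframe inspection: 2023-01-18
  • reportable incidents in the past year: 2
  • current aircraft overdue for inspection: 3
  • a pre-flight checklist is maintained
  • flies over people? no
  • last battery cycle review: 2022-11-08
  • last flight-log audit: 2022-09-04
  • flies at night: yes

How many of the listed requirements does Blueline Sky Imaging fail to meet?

1. flight-log audit 190 days ago vs limit 180 → not met
2. hull coverage $20,000 ≥ $5,000 → met
3. condition 'flies over people' does not hold → requirement n/a → met
4. insurance policy review 36 days ago vs limit 60 → met
5. airframe inspection 54 days ago vs limit 60 → met
6. reportable incidents in the past year 2 ≤ 2 → met
7. aviation liability coverage $240,000 < $250,000 → not met
8. condition 'flies at night' holds; battery cycle review 125 days ago vs limit 90 → not met
9. pre-flight checklist present → met
10. aircraft overdue for inspection 3 > 1 → not met
11. Part 107 recurrent training 361 days ago vs limit 365 → met
Not met: 4 of 11

4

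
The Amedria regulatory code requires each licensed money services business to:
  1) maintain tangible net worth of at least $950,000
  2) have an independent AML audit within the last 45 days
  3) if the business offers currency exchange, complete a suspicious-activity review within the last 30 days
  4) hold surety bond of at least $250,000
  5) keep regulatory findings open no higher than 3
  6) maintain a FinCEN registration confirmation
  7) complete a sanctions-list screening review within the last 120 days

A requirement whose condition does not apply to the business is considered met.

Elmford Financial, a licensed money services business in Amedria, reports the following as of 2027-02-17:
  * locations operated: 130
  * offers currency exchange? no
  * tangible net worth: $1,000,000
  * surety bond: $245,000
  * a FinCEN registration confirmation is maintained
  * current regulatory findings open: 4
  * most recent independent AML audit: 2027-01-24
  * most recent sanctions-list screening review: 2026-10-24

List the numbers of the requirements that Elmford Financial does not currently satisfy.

1. tangible net worth $1,000,000 ≥ $950,000 → met
2. independent AML audit 24 days ago vs limit 45 → met
3. condition 'offers currency exchange' does not hold → requirement n/a → met
4. surety bond $245,000 < $250,000 → not met
5. regulatory findings open 4 > 3 → not met
6. FinCEN registration confirmation present → met
7. sanctions-list screening review 116 days ago vs limit 120 → met
Not met: 4, 5

4, 5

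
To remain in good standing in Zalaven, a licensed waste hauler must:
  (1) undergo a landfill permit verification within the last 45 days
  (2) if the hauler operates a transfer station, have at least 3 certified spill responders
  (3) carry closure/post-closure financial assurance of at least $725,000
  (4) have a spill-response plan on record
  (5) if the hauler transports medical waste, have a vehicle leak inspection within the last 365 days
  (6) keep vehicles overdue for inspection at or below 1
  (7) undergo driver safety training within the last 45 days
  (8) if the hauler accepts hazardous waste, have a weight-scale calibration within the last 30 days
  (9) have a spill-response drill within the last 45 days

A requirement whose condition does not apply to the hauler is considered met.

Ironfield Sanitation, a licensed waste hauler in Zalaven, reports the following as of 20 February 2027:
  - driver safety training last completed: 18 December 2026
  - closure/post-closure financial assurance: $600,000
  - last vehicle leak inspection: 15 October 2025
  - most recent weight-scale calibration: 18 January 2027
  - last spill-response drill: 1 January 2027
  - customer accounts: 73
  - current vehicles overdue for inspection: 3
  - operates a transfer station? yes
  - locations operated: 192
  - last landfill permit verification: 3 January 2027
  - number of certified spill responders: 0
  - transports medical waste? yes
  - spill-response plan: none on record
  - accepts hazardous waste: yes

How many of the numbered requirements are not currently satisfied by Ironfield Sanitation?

9

1. landfill permit verification 48 days ago vs limit 45 → not met
2. condition 'operates a transfer station' holds; certified spill responders 0 < 3 → not met
3. closure/post-closure financial assurance $600,000 < $725,000 → not met
4. spill-response plan absent → not met
5. condition 'transports medical waste' holds; vehicle leak inspection 493 days ago vs limit 365 → not met
6. vehicles overdue for inspection 3 > 1 → not met
7. driver safety training 64 days ago vs limit 45 → not met
8. condition 'accepts hazardous waste' holds; weight-scale calibration 33 days ago vs limit 30 → not met
9. spill-response drill 50 days ago vs limit 45 → not met
Not met: 9 of 9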